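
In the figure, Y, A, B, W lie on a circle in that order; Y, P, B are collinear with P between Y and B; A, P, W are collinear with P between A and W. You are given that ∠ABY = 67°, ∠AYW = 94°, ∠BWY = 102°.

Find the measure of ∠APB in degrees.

1. ∠AWY = 67°  [same arc YA]
2. ∠WAY = 19°  [△YAW]
3. ∠BAY = 78°  [cyclic YABW, opposite ∠A+∠W]
4. ∠AYB = 35°  [△YAB]
5. ∠APY = 126°  [△YPA]
6. ∠APB = 54°  [linear pair at P on YB]

∠APB = 54°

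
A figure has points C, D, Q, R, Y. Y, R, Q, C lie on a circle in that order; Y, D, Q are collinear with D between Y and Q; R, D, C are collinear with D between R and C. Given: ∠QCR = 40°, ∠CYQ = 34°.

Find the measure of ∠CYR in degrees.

∠CYR = 74°

1. ∠CRQ = 34°  [same arc QC]
2. ∠CQR = 106°  [△RQC]
3. ∠CYR = 74°  [cyclic YRQC, opposite ∠Y+∠Q]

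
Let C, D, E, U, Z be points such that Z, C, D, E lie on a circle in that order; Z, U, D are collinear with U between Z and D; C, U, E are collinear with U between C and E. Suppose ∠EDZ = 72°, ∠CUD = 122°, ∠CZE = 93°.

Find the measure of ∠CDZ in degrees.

∠CDZ = 15°

1. ∠ECZ = 72°  [same arc ZE]
2. ∠CEZ = 15°  [△ZCE]
3. ∠CDZ = 15°  [same arc ZC]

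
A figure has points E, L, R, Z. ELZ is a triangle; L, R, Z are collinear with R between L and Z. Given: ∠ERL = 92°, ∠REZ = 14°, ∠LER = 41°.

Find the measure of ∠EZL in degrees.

∠EZL = 78°

1. ∠ERZ = 88°  [linear pair at R on LZ]
2. ∠EZR = 78°  [△ERZ]
3. ∠EZL = 78°  [R on ray ZL]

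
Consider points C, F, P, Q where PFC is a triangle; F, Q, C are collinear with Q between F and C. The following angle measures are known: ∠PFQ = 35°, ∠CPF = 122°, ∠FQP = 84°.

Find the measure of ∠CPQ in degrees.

∠CPQ = 61°

1. ∠CFP = 35°  [Q on ray FC]
2. ∠FCP = 23°  [△PFC]
3. ∠CQP = 96°  [linear pair at Q on FC]
4. ∠PCQ = 23°  [Q on ray CF]
5. ∠CPQ = 61°  [△PQC]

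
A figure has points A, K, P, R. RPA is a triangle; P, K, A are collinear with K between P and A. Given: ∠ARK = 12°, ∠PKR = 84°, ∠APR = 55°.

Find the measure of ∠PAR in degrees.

1. ∠AKR = 96°  [linear pair at K on PA]
2. ∠KAR = 72°  [△RKA]
3. ∠PAR = 72°  [K on ray AP]

∠PAR = 72°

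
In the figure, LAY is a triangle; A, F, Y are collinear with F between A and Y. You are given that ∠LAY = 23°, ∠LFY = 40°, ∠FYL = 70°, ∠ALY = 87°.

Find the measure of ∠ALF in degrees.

1. ∠FAL = 23°  [F on ray AY]
2. ∠AFL = 140°  [linear pair at F on AY]
3. ∠ALF = 17°  [△LAF]

∠ALF = 17°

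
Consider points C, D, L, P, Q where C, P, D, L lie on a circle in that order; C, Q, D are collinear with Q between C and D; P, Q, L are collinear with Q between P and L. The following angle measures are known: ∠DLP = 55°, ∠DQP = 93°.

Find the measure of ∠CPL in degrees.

1. ∠DCP = 55°  [same arc PD]
2. ∠CQP = 87°  [linear pair at Q on CD]
3. ∠CPL = 38°  [△CQP]

∠CPL = 38°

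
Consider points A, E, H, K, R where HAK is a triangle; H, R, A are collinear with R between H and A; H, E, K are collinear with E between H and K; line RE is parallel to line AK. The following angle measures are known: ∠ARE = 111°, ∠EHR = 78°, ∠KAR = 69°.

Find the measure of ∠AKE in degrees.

∠AKE = 33°

1. ∠ERH = 69°  [linear pair at R on HA]
2. ∠HER = 33°  [△HRE]
3. ∠KER = 147°  [linear pair at E on HK]
4. ∠AKE = 33°  [RE∥AK, co-interior at K–E]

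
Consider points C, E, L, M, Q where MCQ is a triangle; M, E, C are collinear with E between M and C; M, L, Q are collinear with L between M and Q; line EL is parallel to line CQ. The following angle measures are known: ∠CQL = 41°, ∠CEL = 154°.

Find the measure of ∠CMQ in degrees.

1. ∠CQM = 41°  [L on ray QM]
2. ∠LEM = 26°  [linear pair at E on MC]
3. ∠ELM = 41°  [EL∥CQ, corresponding at L]
4. ∠EML = 113°  [△MEL]
5. ∠CMQ = 113°  [E on MC, L on MQ]

∠CMQ = 113°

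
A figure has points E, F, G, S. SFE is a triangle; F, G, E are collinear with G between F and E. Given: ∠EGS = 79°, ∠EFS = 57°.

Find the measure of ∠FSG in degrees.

1. ∠FGS = 101°  [linear pair at G on FE]
2. ∠GFS = 57°  [G on ray FE]
3. ∠FSG = 22°  [△SFG]

∠FSG = 22°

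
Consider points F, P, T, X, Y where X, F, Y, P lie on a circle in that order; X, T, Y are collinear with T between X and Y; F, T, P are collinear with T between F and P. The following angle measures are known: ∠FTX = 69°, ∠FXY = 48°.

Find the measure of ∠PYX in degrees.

∠PYX = 63°

1. ∠PTY = 69°  [vertical angles at T]
2. ∠FPY = 48°  [same arc FY]
3. ∠PYX = 63°  [△YTP]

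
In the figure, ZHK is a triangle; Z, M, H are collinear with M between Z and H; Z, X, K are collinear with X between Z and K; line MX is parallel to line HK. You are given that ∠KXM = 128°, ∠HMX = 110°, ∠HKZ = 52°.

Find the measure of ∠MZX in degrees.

1. ∠MXZ = 52°  [linear pair at X on ZK]
2. ∠XMZ = 70°  [linear pair at M on ZH]
3. ∠MZX = 58°  [△ZMX]

∠MZX = 58°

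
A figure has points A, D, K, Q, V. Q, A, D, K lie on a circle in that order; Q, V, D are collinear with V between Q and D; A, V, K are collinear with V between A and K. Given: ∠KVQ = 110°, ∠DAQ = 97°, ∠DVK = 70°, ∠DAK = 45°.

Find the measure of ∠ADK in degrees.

1. ∠DKQ = 83°  [cyclic QADK, opposite ∠A+∠K]
2. ∠DQK = 45°  [same arc DK]
3. ∠KDQ = 52°  [△QDK]
4. ∠AKD = 58°  [△DVK]
5. ∠ADK = 77°  [△ADK]

∠ADK = 77°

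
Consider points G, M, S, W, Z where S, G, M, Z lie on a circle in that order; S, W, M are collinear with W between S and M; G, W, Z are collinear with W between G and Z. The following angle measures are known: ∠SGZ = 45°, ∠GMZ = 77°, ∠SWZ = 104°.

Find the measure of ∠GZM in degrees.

∠GZM = 59°

1. ∠SMZ = 45°  [same arc SZ]
2. ∠MWZ = 76°  [linear pair at W on SM]
3. ∠GZM = 59°  [△MWZ]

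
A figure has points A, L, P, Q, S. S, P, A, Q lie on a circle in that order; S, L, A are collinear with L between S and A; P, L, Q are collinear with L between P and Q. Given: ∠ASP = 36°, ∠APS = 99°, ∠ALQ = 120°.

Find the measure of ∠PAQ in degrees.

1. ∠PAS = 45°  [△SPA]
2. ∠PLS = 120°  [vertical angles at L]
3. ∠PQS = 45°  [same arc SP]
4. ∠QPS = 24°  [△SLP]
5. ∠PSQ = 111°  [△SPQ]
6. ∠PAQ = 69°  [cyclic SPAQ, opposite ∠S+∠A]

∠PAQ = 69°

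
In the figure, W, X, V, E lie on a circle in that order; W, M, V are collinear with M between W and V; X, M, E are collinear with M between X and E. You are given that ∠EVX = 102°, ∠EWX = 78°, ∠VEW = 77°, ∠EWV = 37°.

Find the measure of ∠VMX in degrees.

1. ∠EVW = 66°  [△WVE]
2. ∠EXV = 37°  [same arc VE]
3. ∠EXW = 66°  [same arc WE]
4. ∠WEX = 36°  [△WXE]
5. ∠WVX = 36°  [same arc WX]
6. ∠VMX = 107°  [△XMV]

∠VMX = 107°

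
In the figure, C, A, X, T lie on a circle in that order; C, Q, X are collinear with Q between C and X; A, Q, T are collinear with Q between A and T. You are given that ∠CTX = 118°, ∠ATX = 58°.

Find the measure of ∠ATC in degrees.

1. ∠CAX = 62°  [cyclic CAXT, opposite ∠A+∠T]
2. ∠ACX = 58°  [same arc AX]
3. ∠AXC = 60°  [△CAX]
4. ∠ATC = 60°  [same arc CA]

∠ATC = 60°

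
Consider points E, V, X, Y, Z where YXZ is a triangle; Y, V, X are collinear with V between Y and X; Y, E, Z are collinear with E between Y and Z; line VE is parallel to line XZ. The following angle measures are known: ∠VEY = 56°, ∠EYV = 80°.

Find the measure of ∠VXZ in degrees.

1. ∠EVY = 44°  [△YVE]
2. ∠EVX = 136°  [linear pair at V on YX]
3. ∠VXZ = 44°  [VE∥XZ, co-interior at X–V]

∠VXZ = 44°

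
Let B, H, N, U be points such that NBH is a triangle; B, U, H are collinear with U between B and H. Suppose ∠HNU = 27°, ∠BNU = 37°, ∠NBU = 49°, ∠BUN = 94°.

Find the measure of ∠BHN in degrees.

1. ∠HUN = 86°  [linear pair at U on BH]
2. ∠NHU = 67°  [△NUH]
3. ∠BHN = 67°  [U on ray HB]

∠BHN = 67°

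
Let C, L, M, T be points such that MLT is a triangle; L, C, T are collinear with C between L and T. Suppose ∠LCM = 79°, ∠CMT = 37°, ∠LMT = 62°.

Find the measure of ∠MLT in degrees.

∠MLT = 76°

1. ∠MCT = 101°  [linear pair at C on LT]
2. ∠CTM = 42°  [△MCT]
3. ∠LTM = 42°  [C on ray TL]
4. ∠MLT = 76°  [△MLT]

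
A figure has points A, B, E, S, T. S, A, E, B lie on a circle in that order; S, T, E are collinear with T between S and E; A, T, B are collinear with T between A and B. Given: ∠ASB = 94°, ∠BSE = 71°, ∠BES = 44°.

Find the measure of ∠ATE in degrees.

1. ∠AEB = 86°  [cyclic SAEB, opposite ∠S+∠E]
2. ∠BAE = 71°  [same arc EB]
3. ∠EBS = 65°  [△SEB]
4. ∠ABE = 23°  [△AEB]
5. ∠EAS = 115°  [cyclic SAEB, opposite ∠A+∠B]
6. ∠ASE = 23°  [same arc AE]
7. ∠AES = 42°  [△SAE]
8. ∠ATE = 67°  [△ATE]

∠ATE = 67°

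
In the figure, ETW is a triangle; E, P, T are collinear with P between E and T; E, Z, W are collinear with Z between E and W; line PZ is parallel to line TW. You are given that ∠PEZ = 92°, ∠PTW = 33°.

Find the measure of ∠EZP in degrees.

1. ∠TEW = 92°  [P on ET, Z on EW]
2. ∠ETW = 33°  [P on ray TE]
3. ∠EWT = 55°  [△ETW]
4. ∠EZP = 55°  [PZ∥TW, corresponding at Z]

∠EZP = 55°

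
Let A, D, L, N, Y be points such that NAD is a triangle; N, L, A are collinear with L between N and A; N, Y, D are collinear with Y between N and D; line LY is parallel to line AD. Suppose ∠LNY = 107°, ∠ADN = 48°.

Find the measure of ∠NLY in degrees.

∠NLY = 25°

1. ∠AND = 107°  [L on NA, Y on ND]
2. ∠DAN = 25°  [△NAD]
3. ∠NLY = 25°  [LY∥AD, corresponding at L]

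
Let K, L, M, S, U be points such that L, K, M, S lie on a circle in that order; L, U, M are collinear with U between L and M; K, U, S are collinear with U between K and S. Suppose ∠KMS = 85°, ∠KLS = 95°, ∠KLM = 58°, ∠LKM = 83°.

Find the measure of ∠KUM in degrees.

∠KUM = 104°

1. ∠KSM = 58°  [same arc KM]
2. ∠KML = 39°  [△LKM]
3. ∠MKS = 37°  [△KMS]
4. ∠KUM = 104°  [△KUM]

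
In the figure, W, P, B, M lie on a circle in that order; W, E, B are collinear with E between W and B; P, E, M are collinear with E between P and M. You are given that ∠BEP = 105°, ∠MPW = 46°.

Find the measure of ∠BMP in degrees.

1. ∠MEW = 105°  [vertical angles at E]
2. ∠MBW = 46°  [same arc WM]
3. ∠BEM = 75°  [linear pair at E on WB]
4. ∠BMP = 59°  [△BEM]

∠BMP = 59°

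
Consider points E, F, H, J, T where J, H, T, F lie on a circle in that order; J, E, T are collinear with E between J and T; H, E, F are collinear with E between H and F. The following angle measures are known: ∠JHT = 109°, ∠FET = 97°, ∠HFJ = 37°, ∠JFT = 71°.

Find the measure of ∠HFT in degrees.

∠HFT = 34°

1. ∠FEJ = 83°  [linear pair at E on JT]
2. ∠FJT = 60°  [△JEF]
3. ∠FTJ = 49°  [△JTF]
4. ∠HFT = 34°  [△TEF]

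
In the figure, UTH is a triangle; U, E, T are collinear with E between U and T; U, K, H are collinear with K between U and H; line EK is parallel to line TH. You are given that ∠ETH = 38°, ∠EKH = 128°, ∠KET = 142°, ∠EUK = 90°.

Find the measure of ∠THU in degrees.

1. ∠HTU = 38°  [E on ray TU]
2. ∠HUT = 90°  [E on UT, K on UH]
3. ∠THU = 52°  [△UTH]

∠THU = 52°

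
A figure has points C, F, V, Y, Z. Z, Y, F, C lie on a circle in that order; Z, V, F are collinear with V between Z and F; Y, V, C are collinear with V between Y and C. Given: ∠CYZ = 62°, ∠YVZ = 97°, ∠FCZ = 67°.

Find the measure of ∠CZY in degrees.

∠CZY = 72°

1. ∠CFZ = 62°  [same arc ZC]
2. ∠CVF = 97°  [vertical angles at V]
3. ∠CZF = 51°  [△ZFC]
4. ∠CVZ = 83°  [linear pair at V on ZF]
5. ∠YCZ = 46°  [△ZVC]
6. ∠CZY = 72°  [△ZYC]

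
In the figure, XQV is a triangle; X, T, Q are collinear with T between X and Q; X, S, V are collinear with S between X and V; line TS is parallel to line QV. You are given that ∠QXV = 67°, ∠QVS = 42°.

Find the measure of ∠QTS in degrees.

1. ∠QVX = 42°  [S on ray VX]
2. ∠VQX = 71°  [△XQV]
3. ∠STX = 71°  [TS∥QV, corresponding at T]
4. ∠QTS = 109°  [linear pair at T on XQ]

∠QTS = 109°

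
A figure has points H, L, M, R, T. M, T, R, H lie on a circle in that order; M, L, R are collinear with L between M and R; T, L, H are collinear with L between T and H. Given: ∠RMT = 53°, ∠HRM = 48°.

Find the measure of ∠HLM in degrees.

1. ∠RHT = 53°  [same arc TR]
2. ∠HLR = 79°  [△RLH]
3. ∠HLM = 101°  [linear pair at L on MR]

∠HLM = 101°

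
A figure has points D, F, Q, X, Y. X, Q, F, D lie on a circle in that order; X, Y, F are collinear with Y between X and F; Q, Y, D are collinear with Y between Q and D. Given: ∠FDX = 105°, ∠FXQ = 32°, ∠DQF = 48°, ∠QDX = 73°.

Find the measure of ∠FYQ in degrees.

∠FYQ = 59°

1. ∠FQX = 75°  [cyclic XQFD, opposite ∠Q+∠D]
2. ∠QFX = 73°  [△XQF]
3. ∠FYQ = 59°  [△QYF]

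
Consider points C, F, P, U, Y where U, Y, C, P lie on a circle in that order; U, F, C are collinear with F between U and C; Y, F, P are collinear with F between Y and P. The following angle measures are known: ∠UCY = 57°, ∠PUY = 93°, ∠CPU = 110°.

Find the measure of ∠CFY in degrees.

1. ∠UPY = 57°  [same arc UY]
2. ∠PYU = 30°  [△UYP]
3. ∠CYU = 70°  [cyclic UYCP, opposite ∠Y+∠P]
4. ∠CUY = 53°  [△UYC]
5. ∠UFY = 97°  [△UFY]
6. ∠CFY = 83°  [linear pair at F on UC]

∠CFY = 83°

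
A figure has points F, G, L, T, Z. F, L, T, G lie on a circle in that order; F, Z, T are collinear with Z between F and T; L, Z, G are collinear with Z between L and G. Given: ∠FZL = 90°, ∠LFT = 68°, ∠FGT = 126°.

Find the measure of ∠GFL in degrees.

∠GFL = 100°

1. ∠FLG = 22°  [△FZL]
2. ∠FLT = 54°  [cyclic FLTG, opposite ∠L+∠G]
3. ∠FTL = 58°  [△FLT]
4. ∠FGL = 58°  [same arc FL]
5. ∠GFL = 100°  [△FLG]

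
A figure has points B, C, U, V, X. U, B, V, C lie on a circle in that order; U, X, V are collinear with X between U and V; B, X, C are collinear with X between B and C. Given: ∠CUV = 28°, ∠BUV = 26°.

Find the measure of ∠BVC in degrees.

1. ∠CBV = 28°  [same arc VC]
2. ∠BCV = 26°  [same arc BV]
3. ∠BVC = 126°  [△BVC]

∠BVC = 126°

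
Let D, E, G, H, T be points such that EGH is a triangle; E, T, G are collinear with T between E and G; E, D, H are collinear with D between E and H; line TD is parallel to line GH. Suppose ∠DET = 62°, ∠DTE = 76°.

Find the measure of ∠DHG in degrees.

1. ∠EDT = 42°  [△ETD]
2. ∠HDT = 138°  [linear pair at D on EH]
3. ∠DHG = 42°  [TD∥GH, co-interior at H–D]

∠DHG = 42°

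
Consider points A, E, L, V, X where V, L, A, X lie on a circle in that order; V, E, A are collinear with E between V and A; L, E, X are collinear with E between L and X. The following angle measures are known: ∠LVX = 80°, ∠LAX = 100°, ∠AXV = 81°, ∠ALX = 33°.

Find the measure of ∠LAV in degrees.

∠LAV = 34°

1. ∠AXL = 47°  [△LAX]
2. ∠ALV = 99°  [cyclic VLAX, opposite ∠L+∠X]
3. ∠AVL = 47°  [same arc LA]
4. ∠LAV = 34°  [△VLA]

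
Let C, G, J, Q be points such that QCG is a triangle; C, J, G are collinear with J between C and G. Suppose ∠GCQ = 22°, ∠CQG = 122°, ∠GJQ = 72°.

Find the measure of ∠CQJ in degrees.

∠CQJ = 50°

1. ∠JCQ = 22°  [J on ray CG]
2. ∠CJQ = 108°  [linear pair at J on CG]
3. ∠CQJ = 50°  [△QCJ]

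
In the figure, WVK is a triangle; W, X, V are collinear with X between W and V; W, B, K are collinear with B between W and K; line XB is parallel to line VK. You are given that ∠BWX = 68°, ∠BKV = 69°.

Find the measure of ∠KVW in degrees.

∠KVW = 43°

1. ∠KWV = 68°  [X on WV, B on WK]
2. ∠VKW = 69°  [B on ray KW]
3. ∠KVW = 43°  [△WVK]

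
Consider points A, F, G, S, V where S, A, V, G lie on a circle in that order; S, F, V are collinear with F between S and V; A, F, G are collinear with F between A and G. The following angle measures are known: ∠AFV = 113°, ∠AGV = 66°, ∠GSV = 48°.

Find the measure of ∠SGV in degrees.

1. ∠GFS = 113°  [vertical angles at F]
2. ∠GFV = 67°  [linear pair at F on SV]
3. ∠GVS = 47°  [△VFG]
4. ∠SGV = 85°  [△SVG]

∠SGV = 85°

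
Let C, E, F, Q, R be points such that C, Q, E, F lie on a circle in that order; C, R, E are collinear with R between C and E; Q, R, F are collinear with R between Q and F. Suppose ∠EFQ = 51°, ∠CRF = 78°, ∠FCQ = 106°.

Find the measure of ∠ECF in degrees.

1. ∠FEQ = 74°  [cyclic CQEF, opposite ∠C+∠E]
2. ∠EQF = 55°  [△QEF]
3. ∠ECF = 55°  [same arc EF]

∠ECF = 55°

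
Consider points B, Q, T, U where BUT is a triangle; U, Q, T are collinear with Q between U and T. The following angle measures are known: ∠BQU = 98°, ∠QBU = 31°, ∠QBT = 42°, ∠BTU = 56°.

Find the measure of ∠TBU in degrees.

1. ∠BUQ = 51°  [△BUQ]
2. ∠BUT = 51°  [Q on ray UT]
3. ∠TBU = 73°  [△BUT]

∠TBU = 73°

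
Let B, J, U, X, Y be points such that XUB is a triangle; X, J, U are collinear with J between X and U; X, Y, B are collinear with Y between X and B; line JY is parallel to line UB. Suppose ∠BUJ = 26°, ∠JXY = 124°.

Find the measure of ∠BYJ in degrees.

∠BYJ = 150°

1. ∠BUX = 26°  [J on ray UX]
2. ∠BXU = 124°  [J on XU, Y on XB]
3. ∠UBX = 30°  [△XUB]
4. ∠JYX = 30°  [JY∥UB, corresponding at Y]
5. ∠BYJ = 150°  [linear pair at Y on XB]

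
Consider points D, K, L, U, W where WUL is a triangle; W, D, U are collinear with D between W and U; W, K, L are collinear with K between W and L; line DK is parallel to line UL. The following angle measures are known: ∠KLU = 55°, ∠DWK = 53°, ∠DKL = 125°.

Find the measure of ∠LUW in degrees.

1. ∠ULW = 55°  [K on ray LW]
2. ∠LWU = 53°  [D on WU, K on WL]
3. ∠LUW = 72°  [△WUL]

∠LUW = 72°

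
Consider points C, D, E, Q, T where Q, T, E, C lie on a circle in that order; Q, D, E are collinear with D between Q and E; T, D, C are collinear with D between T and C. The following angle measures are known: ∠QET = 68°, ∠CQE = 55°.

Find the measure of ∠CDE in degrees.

1. ∠QCT = 68°  [same arc QT]
2. ∠CDQ = 57°  [△QDC]
3. ∠CDE = 123°  [linear pair at D on QE]

∠CDE = 123°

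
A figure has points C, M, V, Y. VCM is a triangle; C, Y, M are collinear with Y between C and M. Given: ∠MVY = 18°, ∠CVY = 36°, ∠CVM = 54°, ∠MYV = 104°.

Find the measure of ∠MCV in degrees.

∠MCV = 68°

1. ∠VMY = 58°  [△VYM]
2. ∠CMV = 58°  [Y on ray MC]
3. ∠MCV = 68°  [△VCM]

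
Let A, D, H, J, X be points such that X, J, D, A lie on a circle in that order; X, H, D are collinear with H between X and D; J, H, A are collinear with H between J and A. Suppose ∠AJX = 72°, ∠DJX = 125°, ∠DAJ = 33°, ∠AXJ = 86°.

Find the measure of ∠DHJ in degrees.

∠DHJ = 105°

1. ∠JAX = 22°  [△XJA]
2. ∠ADJ = 94°  [cyclic XJDA, opposite ∠X+∠D]
3. ∠JDX = 22°  [same arc XJ]
4. ∠AJD = 53°  [△JDA]
5. ∠DHJ = 105°  [△JHD]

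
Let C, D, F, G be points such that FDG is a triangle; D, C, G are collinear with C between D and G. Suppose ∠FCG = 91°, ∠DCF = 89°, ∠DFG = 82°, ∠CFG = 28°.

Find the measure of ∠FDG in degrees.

1. ∠CGF = 61°  [△FCG]
2. ∠DGF = 61°  [C on ray GD]
3. ∠FDG = 37°  [△FDG]

∠FDG = 37°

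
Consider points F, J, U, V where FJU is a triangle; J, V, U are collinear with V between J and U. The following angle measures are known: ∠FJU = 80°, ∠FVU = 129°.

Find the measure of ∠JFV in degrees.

1. ∠FJV = 80°  [V on ray JU]
2. ∠FVJ = 51°  [linear pair at V on JU]
3. ∠JFV = 49°  [△FJV]

∠JFV = 49°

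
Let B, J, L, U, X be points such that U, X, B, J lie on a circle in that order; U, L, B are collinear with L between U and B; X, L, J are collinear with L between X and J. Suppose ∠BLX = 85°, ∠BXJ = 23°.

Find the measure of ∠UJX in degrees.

1. ∠JLU = 85°  [vertical angles at L]
2. ∠BUJ = 23°  [same arc BJ]
3. ∠UJX = 72°  [△ULJ]

∠UJX = 72°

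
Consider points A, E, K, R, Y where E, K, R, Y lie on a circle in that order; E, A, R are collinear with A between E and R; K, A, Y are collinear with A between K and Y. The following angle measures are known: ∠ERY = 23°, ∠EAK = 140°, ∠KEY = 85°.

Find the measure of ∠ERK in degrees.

∠ERK = 72°

1. ∠EKY = 23°  [same arc EY]
2. ∠EYK = 72°  [△EKY]
3. ∠ERK = 72°  [same arc EK]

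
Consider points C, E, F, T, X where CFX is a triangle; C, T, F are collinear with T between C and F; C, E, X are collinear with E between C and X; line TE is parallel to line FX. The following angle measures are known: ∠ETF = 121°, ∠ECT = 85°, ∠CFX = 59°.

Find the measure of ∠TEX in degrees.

∠TEX = 144°

1. ∠CTE = 59°  [linear pair at T on CF]
2. ∠CET = 36°  [△CTE]
3. ∠TEX = 144°  [linear pair at E on CX]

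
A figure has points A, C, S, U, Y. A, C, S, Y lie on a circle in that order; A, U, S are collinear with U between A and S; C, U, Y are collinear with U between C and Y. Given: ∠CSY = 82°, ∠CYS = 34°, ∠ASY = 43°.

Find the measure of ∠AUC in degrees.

1. ∠CAS = 34°  [same arc CS]
2. ∠ACY = 43°  [same arc AY]
3. ∠AUC = 103°  [△AUC]

∠AUC = 103°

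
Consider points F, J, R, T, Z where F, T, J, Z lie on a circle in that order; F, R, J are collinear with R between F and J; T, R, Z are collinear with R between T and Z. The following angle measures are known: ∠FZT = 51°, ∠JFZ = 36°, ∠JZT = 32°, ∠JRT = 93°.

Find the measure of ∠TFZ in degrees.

1. ∠JTZ = 36°  [same arc JZ]
2. ∠TJZ = 112°  [△TJZ]
3. ∠TFZ = 68°  [cyclic FTJZ, opposite ∠F+∠J]

∠TFZ = 68°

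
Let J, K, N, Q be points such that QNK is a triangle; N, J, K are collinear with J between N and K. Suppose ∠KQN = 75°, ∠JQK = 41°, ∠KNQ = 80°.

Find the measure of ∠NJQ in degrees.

∠NJQ = 66°

1. ∠NKQ = 25°  [△QNK]
2. ∠JKQ = 25°  [J on ray KN]
3. ∠KJQ = 114°  [△QJK]
4. ∠NJQ = 66°  [linear pair at J on NK]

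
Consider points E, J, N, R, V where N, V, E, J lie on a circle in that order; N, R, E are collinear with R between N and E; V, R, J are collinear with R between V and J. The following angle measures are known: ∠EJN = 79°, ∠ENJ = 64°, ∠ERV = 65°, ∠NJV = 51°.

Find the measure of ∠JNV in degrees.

∠JNV = 92°

1. ∠JEN = 37°  [△NEJ]
2. ∠JVN = 37°  [same arc NJ]
3. ∠JNV = 92°  [△NVJ]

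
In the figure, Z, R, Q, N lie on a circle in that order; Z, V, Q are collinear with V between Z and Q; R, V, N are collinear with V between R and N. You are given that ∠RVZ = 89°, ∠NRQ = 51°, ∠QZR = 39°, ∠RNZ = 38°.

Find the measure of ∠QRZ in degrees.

1. ∠QVR = 91°  [linear pair at V on ZQ]
2. ∠RQZ = 38°  [△RVQ]
3. ∠QRZ = 103°  [△ZRQ]

∠QRZ = 103°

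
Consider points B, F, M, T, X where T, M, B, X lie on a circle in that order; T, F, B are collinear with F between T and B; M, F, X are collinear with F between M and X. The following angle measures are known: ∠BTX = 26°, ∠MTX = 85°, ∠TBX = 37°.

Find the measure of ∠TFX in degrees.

∠TFX = 96°

1. ∠TMX = 37°  [same arc TX]
2. ∠MXT = 58°  [△TMX]
3. ∠TFX = 96°  [△TFX]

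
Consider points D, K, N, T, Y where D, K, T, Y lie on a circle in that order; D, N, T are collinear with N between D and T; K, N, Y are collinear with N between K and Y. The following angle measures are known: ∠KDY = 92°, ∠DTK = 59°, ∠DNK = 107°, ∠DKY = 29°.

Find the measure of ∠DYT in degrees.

∠DYT = 103°

1. ∠KDT = 44°  [△DNK]
2. ∠DKT = 77°  [△DKT]
3. ∠DYT = 103°  [cyclic DKTY, opposite ∠K+∠Y]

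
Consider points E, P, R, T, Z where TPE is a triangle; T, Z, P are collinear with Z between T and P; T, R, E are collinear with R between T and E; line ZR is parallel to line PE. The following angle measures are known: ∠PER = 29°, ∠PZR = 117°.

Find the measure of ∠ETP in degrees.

1. ∠PET = 29°  [R on ray ET]
2. ∠RZT = 63°  [linear pair at Z on TP]
3. ∠TRZ = 29°  [ZR∥PE, corresponding at R]
4. ∠RTZ = 88°  [△TZR]
5. ∠ETP = 88°  [Z on TP, R on TE]

∠ETP = 88°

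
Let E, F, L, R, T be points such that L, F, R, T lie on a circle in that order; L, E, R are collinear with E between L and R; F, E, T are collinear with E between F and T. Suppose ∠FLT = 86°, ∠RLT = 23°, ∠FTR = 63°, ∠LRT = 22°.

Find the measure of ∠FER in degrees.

1. ∠RFT = 23°  [same arc RT]
2. ∠LTR = 135°  [△LRT]
3. ∠FLR = 63°  [same arc FR]
4. ∠LFR = 45°  [cyclic LFRT, opposite ∠F+∠T]
5. ∠FRL = 72°  [△LFR]
6. ∠FER = 85°  [△FER]

∠FER = 85°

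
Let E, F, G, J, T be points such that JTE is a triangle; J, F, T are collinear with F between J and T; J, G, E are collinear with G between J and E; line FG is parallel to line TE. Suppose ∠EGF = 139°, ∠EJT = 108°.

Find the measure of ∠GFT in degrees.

1. ∠FGJ = 41°  [linear pair at G on JE]
2. ∠FJG = 108°  [F on JT, G on JE]
3. ∠GFJ = 31°  [△JFG]
4. ∠GFT = 149°  [linear pair at F on JT]

∠GFT = 149°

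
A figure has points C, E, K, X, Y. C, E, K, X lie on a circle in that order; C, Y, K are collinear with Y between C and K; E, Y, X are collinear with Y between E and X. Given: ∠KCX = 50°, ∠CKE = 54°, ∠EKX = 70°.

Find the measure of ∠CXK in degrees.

1. ∠CXE = 54°  [same arc CE]
2. ∠ECX = 110°  [cyclic CEKX, opposite ∠C+∠K]
3. ∠CEX = 16°  [△CEX]
4. ∠CKX = 16°  [same arc CX]
5. ∠CXK = 114°  [△CKX]

∠CXK = 114°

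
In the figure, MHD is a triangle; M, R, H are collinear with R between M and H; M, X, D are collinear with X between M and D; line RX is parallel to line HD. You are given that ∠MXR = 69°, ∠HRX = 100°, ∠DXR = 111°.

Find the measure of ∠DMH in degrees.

1. ∠MRX = 80°  [linear pair at R on MH]
2. ∠RMX = 31°  [△MRX]
3. ∠DMH = 31°  [R on MH, X on MD]

∠DMH = 31°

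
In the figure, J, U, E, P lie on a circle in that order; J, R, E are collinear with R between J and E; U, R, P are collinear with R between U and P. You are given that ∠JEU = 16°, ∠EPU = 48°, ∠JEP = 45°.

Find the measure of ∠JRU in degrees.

∠JRU = 87°

1. ∠EJU = 48°  [same arc UE]
2. ∠JUP = 45°  [same arc JP]
3. ∠JRU = 87°  [△JRU]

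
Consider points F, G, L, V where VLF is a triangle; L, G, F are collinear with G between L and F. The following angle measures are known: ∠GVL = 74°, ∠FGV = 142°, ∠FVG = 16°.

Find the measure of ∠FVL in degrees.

1. ∠GFV = 22°  [△VGF]
2. ∠LGV = 38°  [linear pair at G on LF]
3. ∠LFV = 22°  [G on ray FL]
4. ∠GLV = 68°  [△VLG]
5. ∠FLV = 68°  [G on ray LF]
6. ∠FVL = 90°  [△VLF]

∠FVL = 90°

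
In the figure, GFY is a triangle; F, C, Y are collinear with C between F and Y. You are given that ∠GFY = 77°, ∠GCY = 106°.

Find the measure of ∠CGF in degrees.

1. ∠CFG = 77°  [C on ray FY]
2. ∠FCG = 74°  [linear pair at C on FY]
3. ∠CGF = 29°  [△GFC]

∠CGF = 29°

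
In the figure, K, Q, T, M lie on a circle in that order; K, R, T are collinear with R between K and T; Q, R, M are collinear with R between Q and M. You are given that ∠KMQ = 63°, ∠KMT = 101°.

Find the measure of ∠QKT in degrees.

1. ∠KTQ = 63°  [same arc KQ]
2. ∠KQT = 79°  [cyclic KQTM, opposite ∠Q+∠M]
3. ∠QKT = 38°  [△KQT]

∠QKT = 38°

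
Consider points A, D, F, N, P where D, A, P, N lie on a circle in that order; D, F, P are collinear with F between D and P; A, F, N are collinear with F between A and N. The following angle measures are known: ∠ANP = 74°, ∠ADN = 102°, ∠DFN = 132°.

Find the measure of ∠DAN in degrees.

1. ∠ADP = 74°  [same arc AP]
2. ∠AFP = 132°  [vertical angles at F]
3. ∠AFD = 48°  [linear pair at F on DP]
4. ∠DAN = 58°  [△DFA]

∠DAN = 58°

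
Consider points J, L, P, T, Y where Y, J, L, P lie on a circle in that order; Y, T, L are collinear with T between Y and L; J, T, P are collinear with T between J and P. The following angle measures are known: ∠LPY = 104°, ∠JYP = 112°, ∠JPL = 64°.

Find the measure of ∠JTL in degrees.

1. ∠LJY = 76°  [cyclic YJLP, opposite ∠J+∠P]
2. ∠JLP = 68°  [cyclic YJLP, opposite ∠Y+∠L]
3. ∠JYL = 64°  [same arc JL]
4. ∠LJP = 48°  [△JLP]
5. ∠JLY = 40°  [△YJL]
6. ∠JTL = 92°  [△JTL]

∠JTL = 92°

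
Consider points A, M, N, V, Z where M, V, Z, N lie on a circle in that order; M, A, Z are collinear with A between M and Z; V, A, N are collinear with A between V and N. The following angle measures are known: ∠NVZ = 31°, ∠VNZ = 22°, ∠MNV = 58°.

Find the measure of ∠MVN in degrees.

1. ∠NZV = 127°  [△VZN]
2. ∠NMV = 53°  [cyclic MVZN, opposite ∠M+∠Z]
3. ∠MVN = 69°  [△MVN]

∠MVN = 69°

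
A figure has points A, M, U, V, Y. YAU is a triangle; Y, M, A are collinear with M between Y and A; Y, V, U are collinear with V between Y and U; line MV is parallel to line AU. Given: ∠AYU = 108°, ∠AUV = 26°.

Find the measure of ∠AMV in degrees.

1. ∠AUY = 26°  [V on ray UY]
2. ∠UAY = 46°  [△YAU]
3. ∠VMY = 46°  [MV∥AU, corresponding at M]
4. ∠AMV = 134°  [linear pair at M on YA]

∠AMV = 134°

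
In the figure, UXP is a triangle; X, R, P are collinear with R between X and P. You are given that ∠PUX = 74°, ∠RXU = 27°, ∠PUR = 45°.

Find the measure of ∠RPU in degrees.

1. ∠PXU = 27°  [R on ray XP]
2. ∠UPX = 79°  [△UXP]
3. ∠RPU = 79°  [R on ray PX]

∠RPU = 79°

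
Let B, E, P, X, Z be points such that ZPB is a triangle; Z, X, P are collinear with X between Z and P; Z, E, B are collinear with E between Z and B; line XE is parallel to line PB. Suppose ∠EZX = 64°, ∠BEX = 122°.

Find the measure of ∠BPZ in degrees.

1. ∠XEZ = 58°  [linear pair at E on ZB]
2. ∠EXZ = 58°  [△ZXE]
3. ∠BPZ = 58°  [XE∥PB, corresponding at X]

∠BPZ = 58°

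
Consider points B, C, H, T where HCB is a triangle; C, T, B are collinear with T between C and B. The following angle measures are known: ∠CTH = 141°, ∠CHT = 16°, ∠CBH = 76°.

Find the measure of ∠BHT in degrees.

∠BHT = 65°

1. ∠BTH = 39°  [linear pair at T on CB]
2. ∠HBT = 76°  [T on ray BC]
3. ∠BHT = 65°  [△HTB]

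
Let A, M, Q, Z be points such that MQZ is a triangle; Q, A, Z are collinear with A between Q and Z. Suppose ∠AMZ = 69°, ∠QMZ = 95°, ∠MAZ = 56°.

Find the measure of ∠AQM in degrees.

1. ∠AZM = 55°  [△MAZ]
2. ∠MZQ = 55°  [A on ray ZQ]
3. ∠MQZ = 30°  [△MQZ]
4. ∠AQM = 30°  [A on ray QZ]

∠AQM = 30°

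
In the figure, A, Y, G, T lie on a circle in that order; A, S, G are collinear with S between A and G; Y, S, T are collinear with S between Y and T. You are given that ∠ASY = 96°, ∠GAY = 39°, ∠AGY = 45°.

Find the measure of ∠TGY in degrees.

1. ∠GSY = 84°  [linear pair at S on AG]
2. ∠GTY = 39°  [same arc YG]
3. ∠GYT = 51°  [△YSG]
4. ∠TGY = 90°  [△YGT]

∠TGY = 90°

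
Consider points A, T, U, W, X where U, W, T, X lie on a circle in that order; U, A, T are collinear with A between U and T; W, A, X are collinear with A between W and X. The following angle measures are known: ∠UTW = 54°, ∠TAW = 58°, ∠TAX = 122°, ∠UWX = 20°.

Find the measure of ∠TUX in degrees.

1. ∠UXW = 54°  [same arc UW]
2. ∠UAX = 58°  [vertical angles at A]
3. ∠TUX = 68°  [△UAX]

∠TUX = 68°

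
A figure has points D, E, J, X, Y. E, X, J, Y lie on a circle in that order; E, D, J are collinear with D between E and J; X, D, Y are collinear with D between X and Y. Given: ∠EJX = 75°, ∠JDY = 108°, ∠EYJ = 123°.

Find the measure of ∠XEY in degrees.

1. ∠EYX = 75°  [same arc EX]
2. ∠EDX = 108°  [vertical angles at D]
3. ∠EXJ = 57°  [cyclic EXJY, opposite ∠X+∠Y]
4. ∠JEX = 48°  [△EXJ]
5. ∠EXY = 24°  [△EDX]
6. ∠XEY = 81°  [△EXY]

∠XEY = 81°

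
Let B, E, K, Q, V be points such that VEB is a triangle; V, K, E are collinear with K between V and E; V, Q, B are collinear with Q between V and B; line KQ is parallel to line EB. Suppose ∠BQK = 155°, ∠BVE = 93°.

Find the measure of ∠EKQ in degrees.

1. ∠KQV = 25°  [linear pair at Q on VB]
2. ∠KVQ = 93°  [K on VE, Q on VB]
3. ∠QKV = 62°  [△VKQ]
4. ∠EKQ = 118°  [linear pair at K on VE]

∠EKQ = 118°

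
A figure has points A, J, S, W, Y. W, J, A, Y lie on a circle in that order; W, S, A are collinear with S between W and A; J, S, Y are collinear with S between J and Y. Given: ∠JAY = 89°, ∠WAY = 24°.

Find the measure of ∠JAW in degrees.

1. ∠JWY = 91°  [cyclic WJAY, opposite ∠W+∠A]
2. ∠WJY = 24°  [same arc WY]
3. ∠JYW = 65°  [△WJY]
4. ∠JAW = 65°  [same arc WJ]

∠JAW = 65°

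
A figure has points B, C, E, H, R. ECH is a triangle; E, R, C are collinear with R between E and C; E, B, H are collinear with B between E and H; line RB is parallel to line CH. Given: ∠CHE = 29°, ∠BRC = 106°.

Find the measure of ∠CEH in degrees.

∠CEH = 77°

1. ∠EBR = 29°  [RB∥CH, corresponding at B]
2. ∠BRE = 74°  [linear pair at R on EC]
3. ∠BER = 77°  [△ERB]
4. ∠CEH = 77°  [R on EC, B on EH]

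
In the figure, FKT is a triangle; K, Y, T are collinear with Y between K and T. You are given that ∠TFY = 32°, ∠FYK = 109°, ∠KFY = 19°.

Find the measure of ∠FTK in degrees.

∠FTK = 77°

1. ∠FYT = 71°  [linear pair at Y on KT]
2. ∠FTY = 77°  [△FYT]
3. ∠FTK = 77°  [Y on ray TK]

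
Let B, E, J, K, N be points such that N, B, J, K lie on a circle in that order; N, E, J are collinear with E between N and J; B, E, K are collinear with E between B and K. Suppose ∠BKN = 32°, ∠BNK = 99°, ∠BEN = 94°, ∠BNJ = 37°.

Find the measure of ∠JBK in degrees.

1. ∠BJN = 32°  [same arc NB]
2. ∠BEJ = 86°  [linear pair at E on NJ]
3. ∠JBK = 62°  [△BEJ]

∠JBK = 62°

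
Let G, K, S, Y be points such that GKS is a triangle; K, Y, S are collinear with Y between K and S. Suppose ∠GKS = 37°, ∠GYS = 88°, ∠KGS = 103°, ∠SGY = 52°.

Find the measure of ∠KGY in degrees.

∠KGY = 51°

1. ∠GKY = 37°  [Y on ray KS]
2. ∠GYK = 92°  [linear pair at Y on KS]
3. ∠KGY = 51°  [△GKY]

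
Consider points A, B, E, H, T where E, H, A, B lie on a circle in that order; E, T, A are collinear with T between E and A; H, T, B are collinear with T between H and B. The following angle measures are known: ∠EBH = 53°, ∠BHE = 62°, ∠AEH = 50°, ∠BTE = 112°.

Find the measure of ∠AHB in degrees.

∠AHB = 15°

1. ∠EAH = 53°  [same arc EH]
2. ∠ATH = 112°  [vertical angles at T]
3. ∠AHB = 15°  [△HTA]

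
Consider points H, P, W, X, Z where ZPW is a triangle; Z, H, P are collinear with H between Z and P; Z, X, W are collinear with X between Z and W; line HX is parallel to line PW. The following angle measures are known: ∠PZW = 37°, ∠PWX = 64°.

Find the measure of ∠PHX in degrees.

1. ∠PWZ = 64°  [X on ray WZ]
2. ∠WPZ = 79°  [△ZPW]
3. ∠XHZ = 79°  [HX∥PW, corresponding at H]
4. ∠PHX = 101°  [linear pair at H on ZP]

∠PHX = 101°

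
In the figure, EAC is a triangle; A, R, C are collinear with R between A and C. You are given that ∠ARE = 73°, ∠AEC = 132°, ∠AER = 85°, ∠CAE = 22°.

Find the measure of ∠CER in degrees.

1. ∠CRE = 107°  [linear pair at R on AC]
2. ∠ACE = 26°  [△EAC]
3. ∠ECR = 26°  [R on ray CA]
4. ∠CER = 47°  [△ERC]

∠CER = 47°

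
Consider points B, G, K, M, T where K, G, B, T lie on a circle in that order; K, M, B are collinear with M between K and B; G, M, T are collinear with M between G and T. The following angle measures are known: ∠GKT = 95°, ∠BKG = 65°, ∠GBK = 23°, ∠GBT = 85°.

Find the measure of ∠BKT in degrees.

∠BKT = 30°

1. ∠BTG = 65°  [same arc GB]
2. ∠BGT = 30°  [△GBT]
3. ∠BKT = 30°  [same arc BT]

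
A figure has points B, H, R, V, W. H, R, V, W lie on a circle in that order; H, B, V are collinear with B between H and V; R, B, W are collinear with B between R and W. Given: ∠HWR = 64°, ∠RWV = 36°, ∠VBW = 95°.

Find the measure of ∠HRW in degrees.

1. ∠RHV = 36°  [same arc RV]
2. ∠HBR = 95°  [vertical angles at B]
3. ∠HRW = 49°  [△HBR]

∠HRW = 49°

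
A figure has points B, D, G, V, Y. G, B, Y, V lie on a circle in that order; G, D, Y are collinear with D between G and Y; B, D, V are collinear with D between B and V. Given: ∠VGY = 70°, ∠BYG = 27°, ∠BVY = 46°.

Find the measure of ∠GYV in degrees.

1. ∠VBY = 70°  [same arc YV]
2. ∠BDY = 83°  [△BDY]
3. ∠BGY = 46°  [same arc BY]
4. ∠BDG = 97°  [linear pair at D on GY]
5. ∠GBV = 37°  [△GDB]
6. ∠GYV = 37°  [same arc GV]

∠GYV = 37°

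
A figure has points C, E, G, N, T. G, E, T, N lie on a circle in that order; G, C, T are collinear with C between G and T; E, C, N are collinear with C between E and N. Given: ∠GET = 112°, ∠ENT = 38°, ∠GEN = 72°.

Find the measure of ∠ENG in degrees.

1. ∠EGT = 38°  [same arc ET]
2. ∠ETG = 30°  [△GET]
3. ∠ENG = 30°  [same arc GE]

∠ENG = 30°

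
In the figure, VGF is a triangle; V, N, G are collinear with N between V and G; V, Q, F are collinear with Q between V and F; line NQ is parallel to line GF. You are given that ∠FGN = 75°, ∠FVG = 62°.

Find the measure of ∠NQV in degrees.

1. ∠FGV = 75°  [N on ray GV]
2. ∠GFV = 43°  [△VGF]
3. ∠NQV = 43°  [NQ∥GF, corresponding at Q]

∠NQV = 43°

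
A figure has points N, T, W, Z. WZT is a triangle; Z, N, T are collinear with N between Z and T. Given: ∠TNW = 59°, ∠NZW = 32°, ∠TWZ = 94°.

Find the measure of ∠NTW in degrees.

1. ∠TZW = 32°  [N on ray ZT]
2. ∠WTZ = 54°  [△WZT]
3. ∠NTW = 54°  [N on ray TZ]

∠NTW = 54°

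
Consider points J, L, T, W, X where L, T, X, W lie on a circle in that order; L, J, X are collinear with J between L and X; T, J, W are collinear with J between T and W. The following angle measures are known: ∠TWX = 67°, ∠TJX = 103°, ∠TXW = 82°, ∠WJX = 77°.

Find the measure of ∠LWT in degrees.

∠LWT = 46°

1. ∠WTX = 31°  [△TXW]
2. ∠LJW = 103°  [vertical angles at J]
3. ∠WLX = 31°  [same arc XW]
4. ∠LWT = 46°  [△LJW]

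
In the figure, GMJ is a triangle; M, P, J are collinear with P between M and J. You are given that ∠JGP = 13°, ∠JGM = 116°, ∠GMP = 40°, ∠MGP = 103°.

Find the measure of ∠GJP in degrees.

∠GJP = 24°

1. ∠GPM = 37°  [△GMP]
2. ∠GPJ = 143°  [linear pair at P on MJ]
3. ∠GJP = 24°  [△GPJ]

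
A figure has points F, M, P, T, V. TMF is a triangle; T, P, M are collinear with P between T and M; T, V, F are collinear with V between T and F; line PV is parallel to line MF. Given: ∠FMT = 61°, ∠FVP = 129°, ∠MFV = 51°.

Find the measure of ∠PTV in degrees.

∠PTV = 68°

1. ∠TPV = 61°  [PV∥MF, corresponding at P]
2. ∠PVT = 51°  [linear pair at V on TF]
3. ∠PTV = 68°  [△TPV]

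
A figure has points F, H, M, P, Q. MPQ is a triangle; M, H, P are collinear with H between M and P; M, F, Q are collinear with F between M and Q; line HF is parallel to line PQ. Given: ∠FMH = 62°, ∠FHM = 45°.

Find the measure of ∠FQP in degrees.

1. ∠HFM = 73°  [△MHF]
2. ∠HFQ = 107°  [linear pair at F on MQ]
3. ∠FQP = 73°  [HF∥PQ, co-interior at Q–F]

∠FQP = 73°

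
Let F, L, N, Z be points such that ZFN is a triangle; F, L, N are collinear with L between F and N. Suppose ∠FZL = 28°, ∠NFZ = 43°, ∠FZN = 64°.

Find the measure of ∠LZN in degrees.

∠LZN = 36°

1. ∠FNZ = 73°  [△ZFN]
2. ∠LFZ = 43°  [L on ray FN]
3. ∠LNZ = 73°  [L on ray NF]
4. ∠FLZ = 109°  [△ZFL]
5. ∠NLZ = 71°  [linear pair at L on FN]
6. ∠LZN = 36°  [△ZLN]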